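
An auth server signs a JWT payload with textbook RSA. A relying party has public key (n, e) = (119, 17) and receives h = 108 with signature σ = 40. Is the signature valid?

valid

σ^2 ≡ 40^2 = 1600 ≡ 53
σ^4 ≡ 53^2 = 2809 ≡ 72
σ^8 ≡ 72^2 = 5184 ≡ 67
σ^16 ≡ 67^2 = 4489 ≡ 86
17 = 16 + 1, so σ^17 ≡ 86·40 ≡ 108 (mod 119)
σ^17 mod 119 = 108 matches h.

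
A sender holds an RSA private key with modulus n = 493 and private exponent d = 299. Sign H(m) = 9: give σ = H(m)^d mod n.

440

Squares mod 493: (H(m))^1≡9, (H(m))^2≡81, (H(m))^4≡152, (H(m))^8≡426, (H(m))^16≡52, (H(m))^32≡239, (H(m))^64≡426, (H(m))^128≡52, (H(m))^256≡239
299 = 256 + 32 + 8 + 2 + 1, so (H(m))^299 ≡ 239·239·426·81·9 ≡ 440 (mod 493)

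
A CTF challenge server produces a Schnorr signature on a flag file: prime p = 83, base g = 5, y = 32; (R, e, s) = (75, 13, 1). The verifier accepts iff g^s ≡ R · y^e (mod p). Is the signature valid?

g^s mod p:
5^1 mod 83 = 5
R · y^e mod p:
Squares mod 83: 32^1≡32, 32^2≡28, 32^4≡37, 32^8≡41
13 = 8 + 4 + 1, so 32^13 ≡ 41·37·32 ≡ 72 (mod 83)
75·72 = 5400 ≡ 5 (mod 83)
5 ≡ 5 (mod 83); signature holds.

valid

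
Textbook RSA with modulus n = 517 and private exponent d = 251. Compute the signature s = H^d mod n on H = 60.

5

Squares mod 517: H^1≡60, H^2≡498, H^4≡361, H^8≡37, H^16≡335, H^32≡36, H^64≡262, H^128≡400
251 = 128 + 64 + 32 + 16 + 8 + 2 + 1, so H^251 ≡ 400·262·36·335·37·498·60 ≡ 5 (mod 517)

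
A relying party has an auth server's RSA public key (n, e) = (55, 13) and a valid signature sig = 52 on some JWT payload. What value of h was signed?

17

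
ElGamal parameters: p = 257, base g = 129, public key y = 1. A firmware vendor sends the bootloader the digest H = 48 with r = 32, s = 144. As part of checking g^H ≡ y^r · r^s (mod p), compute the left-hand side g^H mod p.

1

129^2 = 16641 ≡ 193
129^4 ≡ 193^2 = 37249 ≡ 241
129^8 ≡ 241^2 = 58081 ≡ 256
129^16 ≡ 256^2 = 65536 ≡ 1
129^32 ≡ 1^2 = 1
48 = 32 + 16, so 129^48 ≡ 1·1 ≡ 1 (mod 257)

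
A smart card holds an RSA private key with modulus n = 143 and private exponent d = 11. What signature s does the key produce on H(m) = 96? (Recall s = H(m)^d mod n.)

8

(H(m))^2 ≡ 96^2 = 9216 ≡ 64
(H(m))^4 ≡ 64^2 = 4096 ≡ 92
(H(m))^8 ≡ 92^2 = 8464 ≡ 27
11 = 8 + 2 + 1, so (H(m))^11 ≡ 27·64·96 ≡ 8 (mod 143)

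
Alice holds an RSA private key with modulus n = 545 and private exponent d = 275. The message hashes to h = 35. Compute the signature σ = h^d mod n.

225

h^2 ≡ 35^2 = 1225 ≡ 135
h^4 ≡ 135^2 = 18225 ≡ 240
h^8 ≡ 240^2 = 57600 ≡ 375
h^16 ≡ 375^2 = 140625 ≡ 15
h^32 ≡ 15^2 = 225
h^64 ≡ 225^2 = 50625 ≡ 485
h^128 ≡ 485^2 = 235225 ≡ 330
h^256 ≡ 330^2 = 108900 ≡ 445
275 = 256 + 16 + 2 + 1, so h^275 ≡ 445·15·135·35 ≡ 225 (mod 545)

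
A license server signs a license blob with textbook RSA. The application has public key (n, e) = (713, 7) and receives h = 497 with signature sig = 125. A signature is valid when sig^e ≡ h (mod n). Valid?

yes

sig^7 mod 713 = 497
sig^7 mod 713 = 497 matches h.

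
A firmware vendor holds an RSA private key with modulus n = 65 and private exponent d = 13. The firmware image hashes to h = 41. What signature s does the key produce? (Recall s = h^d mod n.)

41

Squares mod 65: h^1≡41, h^2≡56, h^4≡16, h^8≡61
13 = 8 + 4 + 1, so h^13 ≡ 61·16·41 ≡ 41 (mod 65)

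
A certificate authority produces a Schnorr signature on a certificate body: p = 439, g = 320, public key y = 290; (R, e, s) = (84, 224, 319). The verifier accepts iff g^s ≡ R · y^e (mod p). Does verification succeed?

fails

g^s mod p:
320^2 = 102400 ≡ 113
320^4 ≡ 113^2 = 12769 ≡ 38
320^8 ≡ 38^2 = 1444 ≡ 127
320^16 ≡ 127^2 = 16129 ≡ 325
320^32 ≡ 325^2 = 105625 ≡ 265
320^64 ≡ 265^2 = 70225 ≡ 424
320^128 ≡ 424^2 = 179776 ≡ 225
320^256 ≡ 225^2 = 50625 ≡ 140
319 = 256 + 32 + 16 + 8 + 4 + 2 + 1, so 320^319 ≡ 140·265·325·127·38·113·320 ≡ 405 (mod 439)
R · y^e mod p:
290^2 = 84100 ≡ 251
290^4 ≡ 251^2 = 63001 ≡ 224
290^8 ≡ 224^2 = 50176 ≡ 130
290^16 ≡ 130^2 = 16900 ≡ 218
290^32 ≡ 218^2 = 47524 ≡ 112
290^64 ≡ 112^2 = 12544 ≡ 252
290^128 ≡ 252^2 = 63504 ≡ 288
224 = 128 + 64 + 32, so 290^224 ≡ 288·252·112 ≡ 427 (mod 439)
84·427 = 35868 ≡ 309 (mod 439)
405 ≠ 309; the check fails.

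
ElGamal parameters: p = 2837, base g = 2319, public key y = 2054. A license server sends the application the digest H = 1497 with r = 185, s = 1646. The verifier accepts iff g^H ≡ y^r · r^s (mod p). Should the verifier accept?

reject

Left side g^H mod p:
Squares mod 2837: 2319^1≡2319, 2319^2≡1646, 2319^4≡2818, 2319^8≡361, 2319^16≡2656, 2319^32≡1554, 2319^64≡629, 2319^128≡1298, 2319^256≡2463, 2319^512≡863, 2319^1024≡1475
1497 = 1024 + 256 + 128 + 64 + 16 + 8 + 1, so 2319^1497 ≡ 1475·2463·1298·629·2656·361·2319 ≡ 1604 (mod 2837)
Right side y^r · r^s mod p:
Squares mod 2837: 2054^1≡2054, 2054^2≡297, 2054^4≡262, 2054^8≡556, 2054^16≡2740, 2054^32≡898, 2054^64≡696, 2054^128≡2126
185 = 128 + 32 + 16 + 8 + 1, so 2054^185 ≡ 2126·898·2740·556·2054 ≡ 1154 (mod 2837)
Squares mod 2837: 185^1≡185, 185^2≡181, 185^4≡1554, 185^8≡629, 185^16≡1298, 185^32≡2463, 185^64≡863, 185^128≡1475, 185^256≡2483, 185^512≡488, 185^1024≡2673
1646 = 1024 + 512 + 64 + 32 + 8 + 4 + 2, so 185^1646 ≡ 2673·488·863·2463·629·1554·181 ≡ 2155 (mod 2837)
1154·2155 = 2486870 ≡ 1658 (mod 2837)
1604 ≠ 1658, so verification fails.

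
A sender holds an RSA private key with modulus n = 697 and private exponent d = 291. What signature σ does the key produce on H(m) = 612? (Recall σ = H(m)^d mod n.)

629

Squares mod 697: (H(m))^1≡612, (H(m))^2≡255, (H(m))^4≡204, (H(m))^8≡493, (H(m))^16≡493, (H(m))^32≡493, (H(m))^64≡493, (H(m))^128≡493, (H(m))^256≡493
291 = 256 + 32 + 2 + 1, so (H(m))^291 ≡ 493·493·255·612 ≡ 629 (mod 697)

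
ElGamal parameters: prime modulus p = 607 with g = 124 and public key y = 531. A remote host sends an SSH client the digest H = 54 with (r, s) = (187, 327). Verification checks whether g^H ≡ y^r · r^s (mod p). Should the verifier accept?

accept

Left side g^H mod p:
124^2 = 15376 ≡ 201
124^4 ≡ 201^2 = 40401 ≡ 339
124^8 ≡ 339^2 = 114921 ≡ 198
124^16 ≡ 198^2 = 39204 ≡ 356
124^32 ≡ 356^2 = 126736 ≡ 480
54 = 32 + 16 + 4 + 2, so 124^54 ≡ 480·356·339·201 ≡ 562 (mod 607)
Right side y^r · r^s mod p:
531^2 = 281961 ≡ 313
531^4 ≡ 313^2 = 97969 ≡ 242
531^8 ≡ 242^2 = 58564 ≡ 292
531^16 ≡ 292^2 = 85264 ≡ 284
531^32 ≡ 284^2 = 80656 ≡ 532
531^64 ≡ 532^2 = 283024 ≡ 162
531^128 ≡ 162^2 = 26244 ≡ 143
187 = 128 + 32 + 16 + 8 + 2 + 1, so 531^187 ≡ 143·532·284·292·313·531 ≡ 393 (mod 607)
187^2 = 34969 ≡ 370
187^4 ≡ 370^2 = 136900 ≡ 325
187^8 ≡ 325^2 = 105625 ≡ 7
187^16 ≡ 7^2 = 49
187^32 ≡ 49^2 = 2401 ≡ 580
187^64 ≡ 580^2 = 336400 ≡ 122
187^128 ≡ 122^2 = 14884 ≡ 316
187^256 ≡ 316^2 = 99856 ≡ 308
327 = 256 + 64 + 4 + 2 + 1, so 187^327 ≡ 308·122·325·370·187 ≡ 264 (mod 607)
393·264 = 103752 ≡ 562 (mod 607)
562 ≡ 562 (mod 607), so the signature is genuine.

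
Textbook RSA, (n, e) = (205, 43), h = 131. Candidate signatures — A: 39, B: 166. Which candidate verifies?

Candidate A: 39^43 mod 205 = 74
Candidate B: 166^43 mod 205 = 131
  → matches h = 131

B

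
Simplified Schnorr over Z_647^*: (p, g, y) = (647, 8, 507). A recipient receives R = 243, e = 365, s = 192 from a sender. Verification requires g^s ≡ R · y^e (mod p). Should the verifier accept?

g^s mod p:
8^2 = 64
8^4 ≡ 64^2 = 4096 ≡ 214
8^8 ≡ 214^2 = 45796 ≡ 506
8^16 ≡ 506^2 = 256036 ≡ 471
8^32 ≡ 471^2 = 221841 ≡ 567
8^64 ≡ 567^2 = 321489 ≡ 577
8^128 ≡ 577^2 = 332929 ≡ 371
192 = 128 + 64, so 8^192 ≡ 371·577 ≡ 557 (mod 647)
R · y^e mod p:
507^2 = 257049 ≡ 190
507^4 ≡ 190^2 = 36100 ≡ 515
507^8 ≡ 515^2 = 265225 ≡ 602
507^16 ≡ 602^2 = 362404 ≡ 84
507^32 ≡ 84^2 = 7056 ≡ 586
507^64 ≡ 586^2 = 343396 ≡ 486
507^128 ≡ 486^2 = 236196 ≡ 41
507^256 ≡ 41^2 = 1681 ≡ 387
365 = 256 + 64 + 32 + 8 + 4 + 1, so 507^365 ≡ 387·486·586·602·515·507 ≡ 68 (mod 647)
243·68 = 16524 ≡ 349 (mod 647)
557 ≠ 349; the check fails.

reject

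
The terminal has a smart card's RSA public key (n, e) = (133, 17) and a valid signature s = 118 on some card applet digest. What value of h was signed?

Squares mod 133: s^1≡118, s^2≡92, s^4≡85, s^8≡43, s^16≡120
17 = 16 + 1, so s^17 ≡ 120·118 ≡ 62 (mod 133)

62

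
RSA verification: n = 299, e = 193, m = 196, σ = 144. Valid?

σ^2 ≡ 144^2 = 20736 ≡ 105
σ^4 ≡ 105^2 = 11025 ≡ 261
σ^8 ≡ 261^2 = 68121 ≡ 248
σ^16 ≡ 248^2 = 61504 ≡ 209
σ^32 ≡ 209^2 = 43681 ≡ 27
σ^64 ≡ 27^2 = 729 ≡ 131
σ^128 ≡ 131^2 = 17161 ≡ 118
193 = 128 + 64 + 1, so σ^193 ≡ 118·131·144 ≡ 196 (mod 299)
196 = m, so the signature checks out.

yes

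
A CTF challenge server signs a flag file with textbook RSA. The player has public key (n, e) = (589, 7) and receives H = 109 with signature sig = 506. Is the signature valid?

invalid

sig^2 ≡ 506^2 = 256036 ≡ 410
sig^4 ≡ 410^2 = 168100 ≡ 235
7 = 4 + 2 + 1, so sig^7 ≡ 235·410·506 ≡ 392 (mod 589)
The recovered value 392 does not match the digest 109.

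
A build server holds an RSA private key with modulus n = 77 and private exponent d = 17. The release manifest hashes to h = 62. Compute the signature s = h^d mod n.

Squares mod 77: h^1≡62, h^2≡71, h^4≡36, h^8≡64, h^16≡15
17 = 16 + 1, so h^17 ≡ 15·62 ≡ 6 (mod 77)

6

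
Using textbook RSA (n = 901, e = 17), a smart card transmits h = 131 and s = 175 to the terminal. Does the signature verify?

does not verify

s^17 mod 901 = 770
The recovered value 770 does not match the digest 131.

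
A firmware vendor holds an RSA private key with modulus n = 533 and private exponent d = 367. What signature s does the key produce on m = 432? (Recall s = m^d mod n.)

m^367 mod 533 = 380

380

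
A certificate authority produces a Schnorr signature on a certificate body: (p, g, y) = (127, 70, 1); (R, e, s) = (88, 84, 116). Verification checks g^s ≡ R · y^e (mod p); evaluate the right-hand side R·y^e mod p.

88

Squares mod 127: 1^1≡1, 1^2≡1, 1^4≡1, 1^8≡1, 1^16≡1, 1^32≡1, 1^64≡1
84 = 64 + 16 + 4, so 1^84 ≡ 1·1·1 ≡ 1 (mod 127)
R · y^e ≡ 88·1 = 88 ≡ 88 (mod 127)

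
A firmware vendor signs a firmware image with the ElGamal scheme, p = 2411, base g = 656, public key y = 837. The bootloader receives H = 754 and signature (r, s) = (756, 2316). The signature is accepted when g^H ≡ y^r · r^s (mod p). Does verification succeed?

passes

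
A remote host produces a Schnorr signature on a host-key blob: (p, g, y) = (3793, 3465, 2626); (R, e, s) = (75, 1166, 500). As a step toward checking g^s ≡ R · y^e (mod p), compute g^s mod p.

3465^2 = 12006225 ≡ 1380
3465^4 ≡ 1380^2 = 1904400 ≡ 314
3465^8 ≡ 314^2 = 98596 ≡ 3771
3465^16 ≡ 3771^2 = 14220441 ≡ 484
3465^32 ≡ 484^2 = 234256 ≡ 2883
3465^64 ≡ 2883^2 = 8311689 ≡ 1226
3465^128 ≡ 1226^2 = 1503076 ≡ 1048
3465^256 ≡ 1048^2 = 1098304 ≡ 2127
500 = 256 + 128 + 64 + 32 + 16 + 4, so 3465^500 ≡ 2127·1048·1226·2883·484·314 ≡ 3635 (mod 3793)

3635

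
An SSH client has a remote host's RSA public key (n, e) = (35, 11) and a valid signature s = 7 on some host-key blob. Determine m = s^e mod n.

28

Squares mod 35: s^1≡7, s^2≡14, s^4≡21, s^8≡21
11 = 8 + 2 + 1, so s^11 ≡ 21·14·7 ≡ 28 (mod 35)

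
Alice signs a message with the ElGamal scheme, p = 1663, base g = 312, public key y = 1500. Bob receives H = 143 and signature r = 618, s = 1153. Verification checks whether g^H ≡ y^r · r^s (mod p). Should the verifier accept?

Left side g^H mod p:
Squares mod 1663: 312^1≡312, 312^2≡890, 312^4≡512, 312^8≡1053, 312^16≡1251, 312^32≡118, 312^64≡620, 312^128≡247
143 = 128 + 8 + 4 + 2 + 1, so 312^143 ≡ 247·1053·512·890·312 ≡ 1614 (mod 1663)
Right side y^r · r^s mod p:
Squares mod 1663: 1500^1≡1500, 1500^2≡1624, 1500^4≡1521, 1500^8≡208, 1500^16≡26, 1500^32≡676, 1500^64≡1314, 1500^128≡402, 1500^256≡293, 1500^512≡1036
618 = 512 + 64 + 32 + 8 + 2, so 1500^618 ≡ 1036·1314·676·208·1624 ≡ 1314 (mod 1663)
Squares mod 1663: 618^1≡618, 618^2≡1097, 618^4≡1060, 618^8≡1075, 618^16≡1503, 618^32≡655, 618^64≡1634, 618^128≡841, 618^256≡506, 618^512≡1597, 618^1024≡1030
1153 = 1024 + 128 + 1, so 618^1153 ≡ 1030·841·618 ≡ 462 (mod 1663)
1314·462 = 607068 ≡ 73 (mod 1663)
1614 ≠ 73, so verification fails.

reject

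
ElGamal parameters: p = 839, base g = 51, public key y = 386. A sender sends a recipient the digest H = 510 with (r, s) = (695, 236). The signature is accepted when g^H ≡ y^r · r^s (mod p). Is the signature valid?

invalid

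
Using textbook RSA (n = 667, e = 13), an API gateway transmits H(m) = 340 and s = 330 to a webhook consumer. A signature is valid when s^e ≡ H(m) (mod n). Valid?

yes

s^2 ≡ 330^2 = 108900 ≡ 179
s^4 ≡ 179^2 = 32041 ≡ 25
s^8 ≡ 25^2 = 625
13 = 8 + 4 + 1, so s^13 ≡ 625·25·330 ≡ 340 (mod 667)
s^13 mod 667 = 340 matches H(m).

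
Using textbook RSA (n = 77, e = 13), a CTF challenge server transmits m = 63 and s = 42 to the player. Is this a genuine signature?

s^13 mod 77 = 14
The recovered value 14 does not match the digest 63.

forged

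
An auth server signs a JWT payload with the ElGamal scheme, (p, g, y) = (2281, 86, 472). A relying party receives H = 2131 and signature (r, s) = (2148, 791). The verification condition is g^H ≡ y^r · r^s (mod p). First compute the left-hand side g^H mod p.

86^2 = 7396 ≡ 553
86^4 ≡ 553^2 = 305809 ≡ 155
86^8 ≡ 155^2 = 24025 ≡ 1215
86^16 ≡ 1215^2 = 1476225 ≡ 418
86^32 ≡ 418^2 = 174724 ≡ 1368
86^64 ≡ 1368^2 = 1871424 ≡ 1004
86^128 ≡ 1004^2 = 1008016 ≡ 2095
86^256 ≡ 2095^2 = 4389025 ≡ 381
86^512 ≡ 381^2 = 145161 ≡ 1458
86^1024 ≡ 1458^2 = 2125764 ≡ 2153
86^2048 ≡ 2153^2 = 4635409 ≡ 417
2131 = 2048 + 64 + 16 + 2 + 1, so 86^2131 ≡ 417·1004·418·553·86 ≡ 1306 (mod 2281)

1306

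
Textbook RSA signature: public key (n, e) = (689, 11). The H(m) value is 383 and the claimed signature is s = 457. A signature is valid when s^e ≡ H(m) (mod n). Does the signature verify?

Squares mod 689: s^1≡457, s^2≡82, s^4≡523, s^8≡685
11 = 8 + 2 + 1, so s^11 ≡ 685·82·457 ≡ 306 (mod 689)
306 ≠ 383, so verification fails.

does not verify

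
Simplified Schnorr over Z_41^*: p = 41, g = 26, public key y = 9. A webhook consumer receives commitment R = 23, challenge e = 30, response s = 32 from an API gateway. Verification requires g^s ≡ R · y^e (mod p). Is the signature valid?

invalid

g^s mod p:
26^32 mod 41 = 16
R · y^e mod p:
9^30 mod 41 = 40
23·40 = 920 ≡ 18 (mod 41)
16 ≠ 18; the check fails.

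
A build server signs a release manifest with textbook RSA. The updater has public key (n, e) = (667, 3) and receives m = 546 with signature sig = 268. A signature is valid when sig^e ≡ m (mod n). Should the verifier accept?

accept

sig^2 ≡ 268^2 = 71824 ≡ 455
3 = 2 + 1, so sig^3 ≡ 455·268 ≡ 546 (mod 667)
sig^3 mod 667 = 546 matches m.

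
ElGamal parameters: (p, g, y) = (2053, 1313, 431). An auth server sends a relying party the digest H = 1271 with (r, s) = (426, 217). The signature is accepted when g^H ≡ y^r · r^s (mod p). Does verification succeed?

passes

Left side g^H mod p:
Squares mod 2053: 1313^1≡1313, 1313^2≡1502, 1313^4≡1810, 1313^8≡1565, 1313^16≡2049, 1313^32≡16, 1313^64≡256, 1313^128≡1893, 1313^256≡964, 1313^512≡1340, 1313^1024≡1278
1271 = 1024 + 128 + 64 + 32 + 16 + 4 + 2 + 1, so 1313^1271 ≡ 1278·1893·256·16·2049·1810·1502·1313 ≡ 157 (mod 2053)
Right side y^r · r^s mod p:
Squares mod 2053: 431^1≡431, 431^2≡991, 431^4≡747, 431^8≡1646, 431^16≡1409, 431^32≡30, 431^64≡900, 431^128≡1118, 431^256≡1700
426 = 256 + 128 + 32 + 8 + 2, so 431^426 ≡ 1700·1118·30·1646·991 ≡ 1376 (mod 2053)
Squares mod 2053: 426^1≡426, 426^2≡812, 426^4≡331, 426^8≡752, 426^16≡929, 426^32≡781, 426^64≡220, 426^128≡1181
217 = 128 + 64 + 16 + 8 + 1, so 426^217 ≡ 1181·220·929·752·426 ≡ 488 (mod 2053)
1376·488 = 671488 ≡ 157 (mod 2053)
157 ≡ 157 (mod 2053), so the signature is genuine.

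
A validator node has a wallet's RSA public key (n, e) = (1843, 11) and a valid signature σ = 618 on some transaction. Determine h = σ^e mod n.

σ^2 ≡ 618^2 = 381924 ≡ 423
σ^4 ≡ 423^2 = 178929 ≡ 158
σ^8 ≡ 158^2 = 24964 ≡ 1005
11 = 8 + 2 + 1, so σ^11 ≡ 1005·423·618 ≡ 1420 (mod 1843)

1420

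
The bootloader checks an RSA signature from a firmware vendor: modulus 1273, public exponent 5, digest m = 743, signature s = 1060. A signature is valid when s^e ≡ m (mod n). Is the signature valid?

valid

Squares mod 1273: s^1≡1060, s^2≡814, s^4≡636
5 = 4 + 1, so s^5 ≡ 636·1060 ≡ 743 (mod 1273)
s^5 mod 1273 = 743 matches m.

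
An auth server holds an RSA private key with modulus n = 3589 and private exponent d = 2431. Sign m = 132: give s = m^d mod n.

Squares mod 3589: m^1≡132, m^2≡3068, m^4≡2266, m^8≡2486, m^16≡3527, m^32≡255, m^64≡423, m^128≡3068, m^256≡2266, m^512≡2486, m^1024≡3527, m^2048≡255
2431 = 2048 + 256 + 64 + 32 + 16 + 8 + 4 + 2 + 1, so m^2431 ≡ 255·2266·423·255·3527·2486·2266·3068·132 ≡ 132 (mod 3589)

132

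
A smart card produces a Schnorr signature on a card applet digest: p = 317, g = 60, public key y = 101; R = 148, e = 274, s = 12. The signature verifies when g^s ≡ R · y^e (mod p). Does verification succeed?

passes

g^s mod p:
60^2 = 3600 ≡ 113
60^4 ≡ 113^2 = 12769 ≡ 89
60^8 ≡ 89^2 = 7921 ≡ 313
12 = 8 + 4, so 60^12 ≡ 313·89 ≡ 278 (mod 317)
R · y^e mod p:
101^2 = 10201 ≡ 57
101^4 ≡ 57^2 = 3249 ≡ 79
101^8 ≡ 79^2 = 6241 ≡ 218
101^16 ≡ 218^2 = 47524 ≡ 291
101^32 ≡ 291^2 = 84681 ≡ 42
101^64 ≡ 42^2 = 1764 ≡ 179
101^128 ≡ 179^2 = 32041 ≡ 24
101^256 ≡ 24^2 = 576 ≡ 259
274 = 256 + 16 + 2, so 101^274 ≡ 259·291·57 ≡ 49 (mod 317)
148·49 = 7252 ≡ 278 (mod 317)
278 ≡ 278 (mod 317); signature holds.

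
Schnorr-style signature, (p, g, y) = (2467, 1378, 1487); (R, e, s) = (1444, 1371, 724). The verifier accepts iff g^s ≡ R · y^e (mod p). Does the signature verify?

does not verify

g^s mod p:
1378^724 mod 2467 = 2099
R · y^e mod p:
1487^1371 mod 2467 = 659
1444·659 = 951596 ≡ 1801 (mod 2467)
2099 ≠ 1801; the check fails.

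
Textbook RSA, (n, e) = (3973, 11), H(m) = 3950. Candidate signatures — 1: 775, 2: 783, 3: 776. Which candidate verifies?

Candidate 1: Squares mod 3973: 775^1≡775, 775^2≡702, 775^4≡152, 775^8≡3239; 11 = 8 + 2 + 1, so 775^11 ≡ 3239·702·775 ≡ 1476 (mod 3973)
Candidate 2: Squares mod 3973: 783^1≡783, 783^2≡1247, 783^4≡1566, 783^8≡1015; 11 = 8 + 2 + 1, so 783^11 ≡ 1015·1247·783 ≡ 2030 (mod 3973)
Candidate 3: Squares mod 3973: 776^1≡776, 776^2≡2253, 776^4≡2488, 776^8≡210; 11 = 8 + 2 + 1, so 776^11 ≡ 210·2253·776 ≡ 3950 (mod 3973)
  → matches H(m) = 3950

3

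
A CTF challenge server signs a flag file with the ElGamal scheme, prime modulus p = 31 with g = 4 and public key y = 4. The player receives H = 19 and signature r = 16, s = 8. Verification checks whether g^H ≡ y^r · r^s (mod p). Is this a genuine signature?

Left side g^H mod p:
4^2 = 16
4^4 ≡ 16^2 = 256 ≡ 8
4^8 ≡ 8^2 = 64 ≡ 2
4^16 ≡ 2^2 = 4
19 = 16 + 2 + 1, so 4^19 ≡ 4·16·4 ≡ 8 (mod 31)
Right side y^r · r^s mod p:
4^2 = 16
4^4 ≡ 16^2 = 256 ≡ 8
4^8 ≡ 8^2 = 64 ≡ 2
4^16 ≡ 2^2 = 4
16^2 = 256 ≡ 8
16^4 ≡ 8^2 = 64 ≡ 2
16^8 ≡ 2^2 = 4
4·4 = 16 ≡ 16 (mod 31)
8 ≠ 16, so verification fails.

forged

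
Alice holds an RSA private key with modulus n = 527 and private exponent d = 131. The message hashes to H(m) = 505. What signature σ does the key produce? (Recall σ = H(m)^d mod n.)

(H(m))^2 ≡ 505^2 = 255025 ≡ 484
(H(m))^4 ≡ 484^2 = 234256 ≡ 268
(H(m))^8 ≡ 268^2 = 71824 ≡ 152
(H(m))^16 ≡ 152^2 = 23104 ≡ 443
(H(m))^32 ≡ 443^2 = 196249 ≡ 205
(H(m))^64 ≡ 205^2 = 42025 ≡ 392
(H(m))^128 ≡ 392^2 = 153664 ≡ 307
131 = 128 + 2 + 1, so (H(m))^131 ≡ 307·484·505 ≡ 45 (mod 527)

45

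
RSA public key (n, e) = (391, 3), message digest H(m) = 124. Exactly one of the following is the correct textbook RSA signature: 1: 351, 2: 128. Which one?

Candidate 1: 351^3 mod 391 = 124
  → matches H(m) = 124
Candidate 2: 128^3 mod 391 = 219

1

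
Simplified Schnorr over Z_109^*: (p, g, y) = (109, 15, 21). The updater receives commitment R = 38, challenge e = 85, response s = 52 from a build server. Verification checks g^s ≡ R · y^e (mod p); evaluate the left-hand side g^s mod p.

15^2 = 225 ≡ 7
15^4 ≡ 7^2 = 49
15^8 ≡ 49^2 = 2401 ≡ 3
15^16 ≡ 3^2 = 9
15^32 ≡ 9^2 = 81
52 = 32 + 16 + 4, so 15^52 ≡ 81·9·49 ≡ 78 (mod 109)

78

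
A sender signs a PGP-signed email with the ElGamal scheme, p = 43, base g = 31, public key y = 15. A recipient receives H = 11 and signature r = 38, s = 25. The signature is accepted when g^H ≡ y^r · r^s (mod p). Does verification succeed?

passes

Left side g^H mod p:
31^11 mod 43 = 17
Right side y^r · r^s mod p:
15^38 mod 43 = 40
38^25 mod 43 = 23
40·23 = 920 ≡ 17 (mod 43)
17 ≡ 17 (mod 43), so the signature is genuine.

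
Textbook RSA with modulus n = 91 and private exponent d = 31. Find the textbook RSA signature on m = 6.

20

m^2 ≡ 6^2 = 36
m^4 ≡ 36^2 = 1296 ≡ 22
m^8 ≡ 22^2 = 484 ≡ 29
m^16 ≡ 29^2 = 841 ≡ 22
31 = 16 + 8 + 4 + 2 + 1, so m^31 ≡ 22·29·22·36·6 ≡ 20 (mod 91)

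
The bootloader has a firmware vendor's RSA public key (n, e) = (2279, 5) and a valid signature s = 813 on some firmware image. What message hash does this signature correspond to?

Squares mod 2279: s^1≡813, s^2≡59, s^4≡1202
5 = 4 + 1, so s^5 ≡ 1202·813 ≡ 1814 (mod 2279)

1814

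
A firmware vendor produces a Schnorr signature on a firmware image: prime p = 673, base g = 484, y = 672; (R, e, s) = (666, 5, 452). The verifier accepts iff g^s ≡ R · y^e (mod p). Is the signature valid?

invalid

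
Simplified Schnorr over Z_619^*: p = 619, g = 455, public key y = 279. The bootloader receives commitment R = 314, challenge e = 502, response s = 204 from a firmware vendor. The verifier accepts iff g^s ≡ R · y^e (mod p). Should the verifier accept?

g^s mod p:
455^2 = 207025 ≡ 279
455^4 ≡ 279^2 = 77841 ≡ 466
455^8 ≡ 466^2 = 217156 ≡ 506
455^16 ≡ 506^2 = 256036 ≡ 389
455^32 ≡ 389^2 = 151321 ≡ 285
455^64 ≡ 285^2 = 81225 ≡ 136
455^128 ≡ 136^2 = 18496 ≡ 545
204 = 128 + 64 + 8 + 4, so 455^204 ≡ 545·136·506·466 ≡ 71 (mod 619)
R · y^e mod p:
279^2 = 77841 ≡ 466
279^4 ≡ 466^2 = 217156 ≡ 506
279^8 ≡ 506^2 = 256036 ≡ 389
279^16 ≡ 389^2 = 151321 ≡ 285
279^32 ≡ 285^2 = 81225 ≡ 136
279^64 ≡ 136^2 = 18496 ≡ 545
279^128 ≡ 545^2 = 297025 ≡ 524
279^256 ≡ 524^2 = 274576 ≡ 359
502 = 256 + 128 + 64 + 32 + 16 + 4 + 2, so 279^502 ≡ 359·524·545·136·285·506·466 ≡ 378 (mod 619)
314·378 = 118692 ≡ 463 (mod 619)
71 ≠ 463; the check fails.

reject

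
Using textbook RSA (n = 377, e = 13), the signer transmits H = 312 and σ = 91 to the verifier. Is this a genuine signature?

genuine

Squares mod 377: σ^1≡91, σ^2≡364, σ^4≡169, σ^8≡286
13 = 8 + 4 + 1, so σ^13 ≡ 286·169·91 ≡ 312 (mod 377)
σ^13 mod 377 = 312 matches H.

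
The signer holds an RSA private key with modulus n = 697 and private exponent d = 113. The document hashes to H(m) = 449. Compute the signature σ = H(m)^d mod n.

500

(H(m))^113 mod 697 = 500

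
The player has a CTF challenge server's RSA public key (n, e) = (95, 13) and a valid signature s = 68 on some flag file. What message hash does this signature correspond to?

s^2 ≡ 68^2 = 4624 ≡ 64
s^4 ≡ 64^2 = 4096 ≡ 11
s^8 ≡ 11^2 = 121 ≡ 26
13 = 8 + 4 + 1, so s^13 ≡ 26·11·68 ≡ 68 (mod 95)

68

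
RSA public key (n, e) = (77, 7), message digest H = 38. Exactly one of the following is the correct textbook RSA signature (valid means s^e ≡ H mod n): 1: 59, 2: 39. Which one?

1

Candidate 1: 59^7 mod 77 = 38
  → matches H = 38
Candidate 2: 39^7 mod 77 = 74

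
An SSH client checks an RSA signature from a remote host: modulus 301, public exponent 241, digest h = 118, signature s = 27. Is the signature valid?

valid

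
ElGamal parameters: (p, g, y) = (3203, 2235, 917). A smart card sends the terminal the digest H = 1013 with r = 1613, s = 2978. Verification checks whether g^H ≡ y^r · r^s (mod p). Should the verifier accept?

Left side g^H mod p:
Squares mod 3203: 2235^1≡2235, 2235^2≡1748, 2235^4≡3045, 2235^8≡2543, 2235^16≡3195, 2235^32≡64, 2235^64≡893, 2235^128≡3105, 2235^256≡3198, 2235^512≡25
1013 = 512 + 256 + 128 + 64 + 32 + 16 + 4 + 1, so 2235^1013 ≡ 25·3198·3105·893·64·3195·3045·2235 ≡ 1643 (mod 3203)
Right side y^r · r^s mod p:
Squares mod 3203: 917^1≡917, 917^2≡1703, 917^4≡1494, 917^8≡2748, 917^16≡2033, 917^32≡1219, 917^64≡2972, 917^128≡2113, 917^256≡2990, 917^512≡527, 917^1024≡2271
1613 = 1024 + 512 + 64 + 8 + 4 + 1, so 917^1613 ≡ 2271·527·2972·2748·1494·917 ≡ 2469 (mod 3203)
Squares mod 3203: 1613^1≡1613, 1613^2≡933, 1613^4≡2476, 1613^8≡34, 1613^16≡1156, 1613^32≡685, 1613^64≡1587, 1613^128≡1011, 1613^256≡364, 1613^512≡1173, 1613^1024≡1842, 1613^2048≡987
2978 = 2048 + 512 + 256 + 128 + 32 + 2, so 1613^2978 ≡ 987·1173·364·1011·685·933 ≡ 1313 (mod 3203)
2469·1313 = 3241797 ≡ 361 (mod 3203)
1643 ≠ 361, so verification fails.

reject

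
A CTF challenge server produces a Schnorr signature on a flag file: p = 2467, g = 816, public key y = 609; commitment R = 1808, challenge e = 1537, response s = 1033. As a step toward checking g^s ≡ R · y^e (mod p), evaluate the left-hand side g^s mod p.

816^2 = 665856 ≡ 2233
816^4 ≡ 2233^2 = 4986289 ≡ 482
816^8 ≡ 482^2 = 232324 ≡ 426
816^16 ≡ 426^2 = 181476 ≡ 1385
816^32 ≡ 1385^2 = 1918225 ≡ 1366
816^64 ≡ 1366^2 = 1865956 ≡ 904
816^128 ≡ 904^2 = 817216 ≡ 639
816^256 ≡ 639^2 = 408321 ≡ 1266
816^512 ≡ 1266^2 = 1602756 ≡ 1673
816^1024 ≡ 1673^2 = 2798929 ≡ 1351
1033 = 1024 + 8 + 1, so 816^1033 ≡ 1351·426·816 ≡ 1228 (mod 2467)

1228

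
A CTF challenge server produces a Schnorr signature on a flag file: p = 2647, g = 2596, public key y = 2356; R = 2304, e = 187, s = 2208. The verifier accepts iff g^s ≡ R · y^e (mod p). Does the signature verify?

g^s mod p:
2596^2 = 6739216 ≡ 2601
2596^4 ≡ 2601^2 = 6765201 ≡ 2116
2596^8 ≡ 2116^2 = 4477456 ≡ 1379
2596^16 ≡ 1379^2 = 1901641 ≡ 1095
2596^32 ≡ 1095^2 = 1199025 ≡ 2581
2596^64 ≡ 2581^2 = 6661561 ≡ 1709
2596^128 ≡ 1709^2 = 2920681 ≡ 1040
2596^256 ≡ 1040^2 = 1081600 ≡ 1624
2596^512 ≡ 1624^2 = 2637376 ≡ 964
2596^1024 ≡ 964^2 = 929296 ≡ 199
2596^2048 ≡ 199^2 = 39601 ≡ 2543
2208 = 2048 + 128 + 32, so 2596^2208 ≡ 2543·1040·2581 ≡ 2248 (mod 2647)
R · y^e mod p:
2356^2 = 5550736 ≡ 2624
2356^4 ≡ 2624^2 = 6885376 ≡ 529
2356^8 ≡ 529^2 = 279841 ≡ 1906
2356^16 ≡ 1906^2 = 3632836 ≡ 1152
2356^32 ≡ 1152^2 = 1327104 ≡ 957
2356^64 ≡ 957^2 = 915849 ≡ 2634
2356^128 ≡ 2634^2 = 6937956 ≡ 169
187 = 128 + 32 + 16 + 8 + 2 + 1, so 2356^187 ≡ 169·957·1152·1906·2624·2356 ≡ 2569 (mod 2647)
2304·2569 = 5918976 ≡ 284 (mod 2647)
2248 ≠ 284; the check fails.

does not verify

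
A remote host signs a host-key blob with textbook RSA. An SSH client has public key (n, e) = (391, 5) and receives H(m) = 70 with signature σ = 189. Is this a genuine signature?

forged

Squares mod 391: σ^1≡189, σ^2≡140, σ^4≡50
5 = 4 + 1, so σ^5 ≡ 50·189 ≡ 66 (mod 391)
σ^5 mod 391 = 66, but H(m) = 70.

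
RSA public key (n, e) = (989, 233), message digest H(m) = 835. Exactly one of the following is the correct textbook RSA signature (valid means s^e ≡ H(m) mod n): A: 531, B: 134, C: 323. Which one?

Candidate A: Squares mod 989: 531^1≡531, 531^2≡96, 531^4≡315, 531^8≡325, 531^16≡791, 531^32≡633, 531^64≡144, 531^128≡956; 233 = 128 + 64 + 32 + 8 + 1, so 531^233 ≡ 956·144·633·325·531 ≡ 96 (mod 989)
Candidate B: Squares mod 989: 134^1≡134, 134^2≡154, 134^4≡969, 134^8≡400, 134^16≡771, 134^32≡52, 134^64≡726, 134^128≡928; 233 = 128 + 64 + 32 + 8 + 1, so 134^233 ≡ 928·726·52·400·134 ≡ 835 (mod 989)
  → matches H(m) = 835
Candidate C: Squares mod 989: 323^1≡323, 323^2≡484, 323^4≡852, 323^8≡967, 323^16≡484, 323^32≡852, 323^64≡967, 323^128≡484; 233 = 128 + 64 + 32 + 8 + 1, so 323^233 ≡ 484·967·852·967·323 ≡ 806 (mod 989)

B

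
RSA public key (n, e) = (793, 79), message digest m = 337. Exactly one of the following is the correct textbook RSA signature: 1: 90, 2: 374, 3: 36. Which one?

1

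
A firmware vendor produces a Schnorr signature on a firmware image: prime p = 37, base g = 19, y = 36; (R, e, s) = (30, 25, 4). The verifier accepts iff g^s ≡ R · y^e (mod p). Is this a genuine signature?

g^s mod p:
19^4 mod 37 = 7
R · y^e mod p:
36^25 mod 37 = 36
30·36 = 1080 ≡ 7 (mod 37)
7 ≡ 7 (mod 37); signature holds.

genuine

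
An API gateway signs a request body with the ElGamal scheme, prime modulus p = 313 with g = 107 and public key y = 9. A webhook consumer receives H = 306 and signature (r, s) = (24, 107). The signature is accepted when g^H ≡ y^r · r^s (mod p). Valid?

Left side g^H mod p:
Squares mod 313: 107^1≡107, 107^2≡181, 107^4≡209, 107^8≡174, 107^16≡228, 107^32≡26, 107^64≡50, 107^128≡309, 107^256≡16
306 = 256 + 32 + 16 + 2, so 107^306 ≡ 16·26·228·181 ≡ 64 (mod 313)
Right side y^r · r^s mod p:
Squares mod 313: 9^1≡9, 9^2≡81, 9^4≡301, 9^8≡144, 9^16≡78
24 = 16 + 8, so 9^24 ≡ 78·144 ≡ 277 (mod 313)
Squares mod 313: 24^1≡24, 24^2≡263, 24^4≡309, 24^8≡16, 24^16≡256, 24^32≡119, 24^64≡76
107 = 64 + 32 + 8 + 2 + 1, so 24^107 ≡ 76·119·16·263·24 ≡ 88 (mod 313)
277·88 = 24376 ≡ 275 (mod 313)
64 ≠ 275, so verification fails.

no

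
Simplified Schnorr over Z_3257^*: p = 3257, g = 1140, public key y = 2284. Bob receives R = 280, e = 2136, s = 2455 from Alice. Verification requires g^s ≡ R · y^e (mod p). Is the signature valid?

g^s mod p:
1140^2 = 1299600 ≡ 57
1140^4 ≡ 57^2 = 3249
1140^8 ≡ 3249^2 = 10556001 ≡ 64
1140^16 ≡ 64^2 = 4096 ≡ 839
1140^32 ≡ 839^2 = 703921 ≡ 409
1140^64 ≡ 409^2 = 167281 ≡ 1174
1140^128 ≡ 1174^2 = 1378276 ≡ 565
1140^256 ≡ 565^2 = 319225 ≡ 39
1140^512 ≡ 39^2 = 1521
1140^1024 ≡ 1521^2 = 2313441 ≡ 971
1140^2048 ≡ 971^2 = 942841 ≡ 1568
2455 = 2048 + 256 + 128 + 16 + 4 + 2 + 1, so 1140^2455 ≡ 1568·39·565·839·3249·57·1140 ≡ 1587 (mod 3257)
R · y^e mod p:
2284^2 = 5216656 ≡ 2199
2284^4 ≡ 2199^2 = 4835601 ≡ 2213
2284^8 ≡ 2213^2 = 4897369 ≡ 2098
2284^16 ≡ 2098^2 = 4401604 ≡ 1397
2284^32 ≡ 1397^2 = 1951609 ≡ 666
2284^64 ≡ 666^2 = 443556 ≡ 604
2284^128 ≡ 604^2 = 364816 ≡ 32
2284^256 ≡ 32^2 = 1024
2284^512 ≡ 1024^2 = 1048576 ≡ 3079
2284^1024 ≡ 3079^2 = 9480241 ≡ 2371
2284^2048 ≡ 2371^2 = 5621641 ≡ 59
2136 = 2048 + 64 + 16 + 8, so 2284^2136 ≡ 59·604·1397·2098 ≡ 343 (mod 3257)
280·343 = 96040 ≡ 1587 (mod 3257)
1587 ≡ 1587 (mod 3257); signature holds.

valid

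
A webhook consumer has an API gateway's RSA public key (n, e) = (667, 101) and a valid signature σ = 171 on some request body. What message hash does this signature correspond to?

636

Squares mod 667: σ^1≡171, σ^2≡560, σ^4≡110, σ^8≡94, σ^16≡165, σ^32≡545, σ^64≡210
101 = 64 + 32 + 4 + 1, so σ^101 ≡ 210·545·110·171 ≡ 636 (mod 667)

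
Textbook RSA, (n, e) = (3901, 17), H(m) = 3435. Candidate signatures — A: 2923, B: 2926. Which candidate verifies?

Candidate A: 2923^2 = 8543929 ≡ 739; 2923^4 ≡ 739^2 = 546121 ≡ 3882; 2923^8 ≡ 3882^2 = 15069924 ≡ 361; 2923^16 ≡ 361^2 = 130321 ≡ 1588; 17 = 16 + 1, so 2923^17 ≡ 1588·2923 ≡ 3435 (mod 3901)
  → matches H(m) = 3435
Candidate B: 2926^2 = 8561476 ≡ 2682; 2926^4 ≡ 2682^2 = 7193124 ≡ 3581; 2926^8 ≡ 3581^2 = 12823561 ≡ 974; 2926^16 ≡ 974^2 = 948676 ≡ 733; 17 = 16 + 1, so 2926^17 ≡ 733·2926 ≡ 3109 (mod 3901)

A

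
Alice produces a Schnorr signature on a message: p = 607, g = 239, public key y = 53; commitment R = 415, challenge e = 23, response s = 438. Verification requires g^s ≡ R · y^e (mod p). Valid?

g^s mod p:
239^2 = 57121 ≡ 63
239^4 ≡ 63^2 = 3969 ≡ 327
239^8 ≡ 327^2 = 106929 ≡ 97
239^16 ≡ 97^2 = 9409 ≡ 304
239^32 ≡ 304^2 = 92416 ≡ 152
239^64 ≡ 152^2 = 23104 ≡ 38
239^128 ≡ 38^2 = 1444 ≡ 230
239^256 ≡ 230^2 = 52900 ≡ 91
438 = 256 + 128 + 32 + 16 + 4 + 2, so 239^438 ≡ 91·230·152·304·327·63 ≡ 167 (mod 607)
R · y^e mod p:
53^2 = 2809 ≡ 381
53^4 ≡ 381^2 = 145161 ≡ 88
53^8 ≡ 88^2 = 7744 ≡ 460
53^16 ≡ 460^2 = 211600 ≡ 364
23 = 16 + 4 + 2 + 1, so 53^23 ≡ 364·88·381·53 ≡ 548 (mod 607)
415·548 = 227420 ≡ 402 (mod 607)
167 ≠ 402; the check fails.

no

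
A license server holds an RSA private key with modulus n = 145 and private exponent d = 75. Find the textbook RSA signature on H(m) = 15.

135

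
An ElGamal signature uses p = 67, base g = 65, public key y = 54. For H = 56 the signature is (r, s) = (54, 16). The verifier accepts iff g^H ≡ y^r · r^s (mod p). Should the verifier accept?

Left side g^H mod p:
65^2 = 4225 ≡ 4
65^4 ≡ 4^2 = 16
65^8 ≡ 16^2 = 256 ≡ 55
65^16 ≡ 55^2 = 3025 ≡ 10
65^32 ≡ 10^2 = 100 ≡ 33
56 = 32 + 16 + 8, so 65^56 ≡ 33·10·55 ≡ 60 (mod 67)
Right side y^r · r^s mod p:
54^2 = 2916 ≡ 35
54^4 ≡ 35^2 = 1225 ≡ 19
54^8 ≡ 19^2 = 361 ≡ 26
54^16 ≡ 26^2 = 676 ≡ 6
54^32 ≡ 6^2 = 36
54 = 32 + 16 + 4 + 2, so 54^54 ≡ 36·6·19·35 ≡ 59 (mod 67)
54^2 = 2916 ≡ 35
54^4 ≡ 35^2 = 1225 ≡ 19
54^8 ≡ 19^2 = 361 ≡ 26
54^16 ≡ 26^2 = 676 ≡ 6
59·6 = 354 ≡ 19 (mod 67)
60 ≠ 19, so verification fails.

reject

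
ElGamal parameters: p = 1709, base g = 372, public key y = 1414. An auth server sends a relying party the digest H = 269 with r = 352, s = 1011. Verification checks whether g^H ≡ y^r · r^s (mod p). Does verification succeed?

passes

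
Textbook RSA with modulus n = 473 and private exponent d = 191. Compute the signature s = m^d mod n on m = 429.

429

m^191 mod 473 = 429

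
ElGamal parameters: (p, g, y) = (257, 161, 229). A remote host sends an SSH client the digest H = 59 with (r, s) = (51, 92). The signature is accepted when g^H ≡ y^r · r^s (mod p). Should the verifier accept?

accept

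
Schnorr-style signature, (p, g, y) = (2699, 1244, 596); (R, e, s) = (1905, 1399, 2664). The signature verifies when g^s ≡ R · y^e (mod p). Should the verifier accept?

g^s mod p:
Squares mod 2699: 1244^1≡1244, 1244^2≡1009, 1244^4≡558, 1244^8≡979, 1244^16≡296, 1244^32≡1248, 1244^64≡181, 1244^128≡373, 1244^256≡1480, 1244^512≡1511, 1244^1024≡2466, 1244^2048≡309
2664 = 2048 + 512 + 64 + 32 + 8, so 1244^2664 ≡ 309·1511·181·1248·979 ≡ 1245 (mod 2699)
R · y^e mod p:
Squares mod 2699: 596^1≡596, 596^2≡1647, 596^4≡114, 596^8≡2200, 596^16≡693, 596^32≡2526, 596^64≡240, 596^128≡921, 596^256≡755, 596^512≡536, 596^1024≡1202
1399 = 1024 + 256 + 64 + 32 + 16 + 4 + 2 + 1, so 596^1399 ≡ 1202·755·240·2526·693·114·1647·596 ≡ 1657 (mod 2699)
1905·1657 = 3156585 ≡ 1454 (mod 2699)
1245 ≠ 1454; the check fails.

reject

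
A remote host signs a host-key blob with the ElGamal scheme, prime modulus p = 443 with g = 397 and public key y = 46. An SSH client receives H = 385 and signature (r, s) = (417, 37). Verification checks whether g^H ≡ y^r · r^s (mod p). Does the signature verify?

Left side g^H mod p:
397^2 = 157609 ≡ 344
397^4 ≡ 344^2 = 118336 ≡ 55
397^8 ≡ 55^2 = 3025 ≡ 367
397^16 ≡ 367^2 = 134689 ≡ 17
397^32 ≡ 17^2 = 289
397^64 ≡ 289^2 = 83521 ≡ 237
397^128 ≡ 237^2 = 56169 ≡ 351
397^256 ≡ 351^2 = 123201 ≡ 47
385 = 256 + 128 + 1, so 397^385 ≡ 47·351·397 ≡ 440 (mod 443)
Right side y^r · r^s mod p:
46^2 = 2116 ≡ 344
46^4 ≡ 344^2 = 118336 ≡ 55
46^8 ≡ 55^2 = 3025 ≡ 367
46^16 ≡ 367^2 = 134689 ≡ 17
46^32 ≡ 17^2 = 289
46^64 ≡ 289^2 = 83521 ≡ 237
46^128 ≡ 237^2 = 56169 ≡ 351
46^256 ≡ 351^2 = 123201 ≡ 47
417 = 256 + 128 + 32 + 1, so 46^417 ≡ 47·351·289·46 ≡ 424 (mod 443)
417^2 = 173889 ≡ 233
417^4 ≡ 233^2 = 54289 ≡ 243
417^8 ≡ 243^2 = 59049 ≡ 130
417^16 ≡ 130^2 = 16900 ≡ 66
417^32 ≡ 66^2 = 4356 ≡ 369
37 = 32 + 4 + 1, so 417^37 ≡ 369·243·417 ≡ 167 (mod 443)
424·167 = 70808 ≡ 371 (mod 443)
440 ≠ 371, so verification fails.

does not verify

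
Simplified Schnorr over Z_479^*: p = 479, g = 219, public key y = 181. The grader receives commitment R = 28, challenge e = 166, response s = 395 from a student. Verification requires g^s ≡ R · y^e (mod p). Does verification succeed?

g^s mod p:
219^2 = 47961 ≡ 61
219^4 ≡ 61^2 = 3721 ≡ 368
219^8 ≡ 368^2 = 135424 ≡ 346
219^16 ≡ 346^2 = 119716 ≡ 445
219^32 ≡ 445^2 = 198025 ≡ 198
219^64 ≡ 198^2 = 39204 ≡ 405
219^128 ≡ 405^2 = 164025 ≡ 207
219^256 ≡ 207^2 = 42849 ≡ 218
395 = 256 + 128 + 8 + 2 + 1, so 219^395 ≡ 218·207·346·61·219 ≡ 291 (mod 479)
R · y^e mod p:
181^2 = 32761 ≡ 189
181^4 ≡ 189^2 = 35721 ≡ 275
181^8 ≡ 275^2 = 75625 ≡ 422
181^16 ≡ 422^2 = 178084 ≡ 375
181^32 ≡ 375^2 = 140625 ≡ 278
181^64 ≡ 278^2 = 77284 ≡ 165
181^128 ≡ 165^2 = 27225 ≡ 401
166 = 128 + 32 + 4 + 2, so 181^166 ≡ 401·278·275·189 ≡ 267 (mod 479)
28·267 = 7476 ≡ 291 (mod 479)
291 ≡ 291 (mod 479); signature holds.

passes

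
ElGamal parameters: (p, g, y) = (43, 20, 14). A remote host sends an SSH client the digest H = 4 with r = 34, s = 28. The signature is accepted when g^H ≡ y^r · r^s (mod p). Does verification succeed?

passes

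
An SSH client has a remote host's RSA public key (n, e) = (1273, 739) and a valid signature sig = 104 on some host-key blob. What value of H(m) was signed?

sig^739 mod 1273 = 104

104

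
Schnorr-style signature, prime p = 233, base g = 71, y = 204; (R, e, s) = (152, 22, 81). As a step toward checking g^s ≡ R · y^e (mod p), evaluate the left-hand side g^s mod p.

37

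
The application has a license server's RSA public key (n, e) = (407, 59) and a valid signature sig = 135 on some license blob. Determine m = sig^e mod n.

257

sig^2 ≡ 135^2 = 18225 ≡ 317
sig^4 ≡ 317^2 = 100489 ≡ 367
sig^8 ≡ 367^2 = 134689 ≡ 379
sig^16 ≡ 379^2 = 143641 ≡ 377
sig^32 ≡ 377^2 = 142129 ≡ 86
59 = 32 + 16 + 8 + 2 + 1, so sig^59 ≡ 86·377·379·317·135 ≡ 257 (mod 407)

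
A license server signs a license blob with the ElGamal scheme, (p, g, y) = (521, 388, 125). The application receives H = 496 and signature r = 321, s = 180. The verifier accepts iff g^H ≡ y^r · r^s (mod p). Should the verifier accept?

Left side g^H mod p:
388^2 = 150544 ≡ 496
388^4 ≡ 496^2 = 246016 ≡ 104
388^8 ≡ 104^2 = 10816 ≡ 396
388^16 ≡ 396^2 = 156816 ≡ 516
388^32 ≡ 516^2 = 266256 ≡ 25
388^64 ≡ 25^2 = 625 ≡ 104
388^128 ≡ 104^2 = 10816 ≡ 396
388^256 ≡ 396^2 = 156816 ≡ 516
496 = 256 + 128 + 64 + 32 + 16, so 388^496 ≡ 516·396·104·25·516 ≡ 516 (mod 521)
Right side y^r · r^s mod p:
125^2 = 15625 ≡ 516
125^4 ≡ 516^2 = 266256 ≡ 25
125^8 ≡ 25^2 = 625 ≡ 104
125^16 ≡ 104^2 = 10816 ≡ 396
125^32 ≡ 396^2 = 156816 ≡ 516
125^64 ≡ 516^2 = 266256 ≡ 25
125^128 ≡ 25^2 = 625 ≡ 104
125^256 ≡ 104^2 = 10816 ≡ 396
321 = 256 + 64 + 1, so 125^321 ≡ 396·25·125 ≡ 125 (mod 521)
321^2 = 103041 ≡ 404
321^4 ≡ 404^2 = 163216 ≡ 143
321^8 ≡ 143^2 = 20449 ≡ 130
321^16 ≡ 130^2 = 16900 ≡ 228
321^32 ≡ 228^2 = 51984 ≡ 405
321^64 ≡ 405^2 = 164025 ≡ 431
321^128 ≡ 431^2 = 185761 ≡ 285
180 = 128 + 32 + 16 + 4, so 321^180 ≡ 285·405·228·143 ≡ 324 (mod 521)
125·324 = 40500 ≡ 383 (mod 521)
516 ≠ 383, so verification fails.

reject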